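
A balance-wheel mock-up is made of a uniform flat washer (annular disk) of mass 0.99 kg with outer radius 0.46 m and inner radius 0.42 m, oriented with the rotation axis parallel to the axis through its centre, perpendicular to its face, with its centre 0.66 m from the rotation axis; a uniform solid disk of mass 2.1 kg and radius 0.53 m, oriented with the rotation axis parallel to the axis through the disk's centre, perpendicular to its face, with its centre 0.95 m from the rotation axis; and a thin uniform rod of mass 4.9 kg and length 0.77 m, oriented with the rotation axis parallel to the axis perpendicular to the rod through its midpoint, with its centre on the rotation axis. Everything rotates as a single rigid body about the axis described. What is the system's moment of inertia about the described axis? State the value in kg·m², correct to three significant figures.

3.06

Annular disk: I_cm = (1/2)M(R²+r²) = (1/2)(0.99)[(0.46)² + (0.42)²] = 0.19206 kg·m²; centre at d = 0.66 m, so I = I_cm + Md² gives I = 0.19206 + (0.99)(0.66)² = 0.6233 kg·m².
Solid disk: I_cm = (1/2)MR² = (1/2)(2.1)(0.53)² = 0.29495 kg·m²; centre at d = 0.95 m, so I = I_cm + Md² gives I = 0.29495 + (2.1)(0.95)² = 2.1902 kg·m².
Thin rod: I_cm = (1/12)ML² = (1/12)(4.9)(0.77)² = 0.2421 kg·m²; axis through the centre, so I = 0.2421 kg·m².
Total I = 0.6233 + 2.1902 + 0.2421 = 3.0556 kg·m².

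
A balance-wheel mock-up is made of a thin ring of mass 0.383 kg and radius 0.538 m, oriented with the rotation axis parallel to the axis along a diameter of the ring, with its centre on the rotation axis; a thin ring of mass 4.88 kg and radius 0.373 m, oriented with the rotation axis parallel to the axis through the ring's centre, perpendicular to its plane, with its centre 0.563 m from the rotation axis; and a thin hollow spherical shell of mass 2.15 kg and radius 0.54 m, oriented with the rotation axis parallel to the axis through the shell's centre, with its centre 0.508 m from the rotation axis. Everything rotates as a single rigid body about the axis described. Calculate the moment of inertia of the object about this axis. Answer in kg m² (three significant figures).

Thin ring: I_cm = (1/2)MR² = (1/2)(0.383)(0.538)² = 0.055429 kg m²; axis through the centre, so I = 0.055429 kg m².
Thin ring: I_cm = MR² = (4.88)(0.373)² = 0.67895 kg m²; centre at d = 0.563 m, so I = I_cm + Md² gives I = 0.67895 + (4.88)(0.563)² = 2.2258 kg m².
Spherical shell: I_cm = (2/3)MR² = (2/3)(2.15)(0.54)² = 0.41796 kg m²; centre at d = 0.508 m, so I = I_cm + Md² gives I = 0.41796 + (2.15)(0.508)² = 0.9728 kg m².
Total I = 0.055429 + 2.2258 + 0.9728 = 3.254 kg m².

3.25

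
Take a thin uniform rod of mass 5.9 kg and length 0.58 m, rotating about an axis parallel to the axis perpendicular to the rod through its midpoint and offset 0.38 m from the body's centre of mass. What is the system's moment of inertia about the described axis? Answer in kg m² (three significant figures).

I_cm = (1/12)ML² = (1/12)(5.9)(0.58)² = 0.1654 kg m²; centre at d = 0.38 m, so I = I_cm + Md² gives I = 0.1654 + (5.9)(0.38)² = 1.0174 kg m².

1.02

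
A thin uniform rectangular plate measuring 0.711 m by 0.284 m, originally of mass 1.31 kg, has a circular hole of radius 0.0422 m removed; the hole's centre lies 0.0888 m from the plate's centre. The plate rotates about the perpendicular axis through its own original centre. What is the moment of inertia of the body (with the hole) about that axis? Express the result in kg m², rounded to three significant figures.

Unpierced body about its centre: I₀ = (1/12)M(a²+b²) = (1/12)(1.31)[(0.711)² + (0.284)²] = 0.063991 kg m².
The removed disk has mass m = M·πr²/(ab) = (1.31)·π(0.0422)²/(0.711·0.284) = 0.036296 kg (same uniform areal density).
Its moment of inertia about the rotation axis (parallel-axis theorem): I_hole = (1/2)mr² + md² = (1/2)(0.036296)(0.0422)² + (0.036296)(0.0888)² = 0.00031853 kg m².
Treating the hole as negative mass, I = I₀ − I_hole = 0.063991 − 0.00031853 = 0.063672 kg m².

0.0637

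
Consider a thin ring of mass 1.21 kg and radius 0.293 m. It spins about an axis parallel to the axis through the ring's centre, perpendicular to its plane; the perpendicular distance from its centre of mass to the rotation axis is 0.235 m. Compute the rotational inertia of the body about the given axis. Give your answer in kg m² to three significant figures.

I_cm = MR² = (1.21)(0.293)² = 0.10388 kg m²; centre at d = 0.235 m, so the parallel axis theorem gives I = 0.10388 + (1.21)(0.235)² = 0.1707 kg m².

0.171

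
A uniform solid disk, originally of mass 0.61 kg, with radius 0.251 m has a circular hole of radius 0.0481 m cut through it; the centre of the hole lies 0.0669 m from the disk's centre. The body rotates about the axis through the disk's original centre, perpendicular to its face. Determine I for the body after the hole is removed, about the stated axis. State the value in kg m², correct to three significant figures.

Unpierced body about its centre: I₀ = (1/2)MR² = (1/2)(0.61)(0.251)² = 0.019215 kg m².
The removed disk has mass m = M·(r/R)² = (0.61)(0.0481/0.251)² = 0.022401 kg (same uniform areal density).
Its moment of inertia about the rotation axis (parallel-axis theorem): I_hole = (1/2)mr² + md² = (1/2)(0.022401)(0.0481)² + (0.022401)(0.0669)² = 0.00012617 kg m².
Treating the hole as negative mass, I = I₀ − I_hole = 0.019215 − 0.00012617 = 0.019089 kg m².

0.0191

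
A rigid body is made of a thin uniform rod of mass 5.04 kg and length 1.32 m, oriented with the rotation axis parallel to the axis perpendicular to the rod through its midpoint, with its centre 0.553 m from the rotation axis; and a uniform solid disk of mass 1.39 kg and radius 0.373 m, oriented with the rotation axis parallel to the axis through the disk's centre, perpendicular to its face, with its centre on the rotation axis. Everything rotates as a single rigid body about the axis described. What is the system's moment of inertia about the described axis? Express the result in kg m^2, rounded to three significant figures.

Thin rod: I_cm = (1/12)ML² = (1/12)(5.04)(1.32)² = 0.73181 kg m^2; centre at d = 0.553 m, so I = I_cm + Md² gives I = 0.73181 + (5.04)(0.553)² = 2.2731 kg m^2.
Solid disk: I_cm = (1/2)MR² = (1/2)(1.39)(0.373)² = 0.096695 kg m^2; axis through the centre, so I = 0.096695 kg m^2.
Total I = 2.2731 + 0.096695 = 2.3698 kg m^2.

2.37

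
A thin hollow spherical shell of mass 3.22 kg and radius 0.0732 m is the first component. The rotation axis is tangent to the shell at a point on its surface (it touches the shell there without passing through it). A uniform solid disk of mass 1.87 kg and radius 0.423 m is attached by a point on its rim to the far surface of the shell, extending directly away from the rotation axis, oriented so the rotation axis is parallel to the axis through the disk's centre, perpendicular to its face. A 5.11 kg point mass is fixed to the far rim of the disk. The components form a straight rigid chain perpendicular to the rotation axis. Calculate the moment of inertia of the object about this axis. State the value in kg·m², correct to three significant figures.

Spherical shell: I_cm = (2/3)MR² = (2/3)(3.22)(0.0732)² = 0.011502 kg·m²; centre at d = 0.0732 m, so I = I_cm + Md² gives I = 0.011502 + (3.22)(0.0732)² = 0.028756 kg·m².
Solid disk: I_cm = (1/2)MR² = (1/2)(1.87)(0.423)² = 0.1673 kg·m²; centre at d = 0.0732 + 0.0732 + 0.423 = 0.5694 m, so I = I_cm + Md² gives I = 0.1673 + (1.87)(0.5694)² = 0.77358 kg·m².
Point mass: I_cm = 0; centre at d = 0.0732 + 0.0732 + 0.423 + 0.423 = 0.9924 m, so I = I_cm + Md² gives I = 0 + (5.11)(0.9924)² = 5.0326 kg·m².
Total I = 0.028756 + 0.77358 + 5.0326 = 5.835 kg·m².

5.83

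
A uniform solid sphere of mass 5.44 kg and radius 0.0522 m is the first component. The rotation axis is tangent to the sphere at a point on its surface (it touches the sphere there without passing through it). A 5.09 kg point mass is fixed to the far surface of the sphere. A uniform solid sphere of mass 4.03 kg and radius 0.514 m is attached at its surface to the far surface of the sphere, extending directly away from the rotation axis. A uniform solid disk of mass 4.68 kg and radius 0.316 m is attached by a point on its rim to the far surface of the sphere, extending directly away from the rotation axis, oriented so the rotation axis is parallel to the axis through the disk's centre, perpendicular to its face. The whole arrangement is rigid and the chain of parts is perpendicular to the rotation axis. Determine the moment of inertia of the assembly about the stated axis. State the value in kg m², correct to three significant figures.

12.1

Solid sphere: I_cm = (2/5)MR² = (2/5)(5.44)(0.0522)² = 0.0059293 kg m²; centre at d = 0.0522 m, so the parallel axis theorem gives I = 0.0059293 + (5.44)(0.0522)² = 0.020752 kg m².
Point mass: I_cm = 0; centre at d = 0.0522 + 0.0522 = 0.1044 m, so the parallel axis theorem gives I = 0 + (5.09)(0.1044)² = 0.055478 kg m².
Solid sphere: I_cm = (2/5)MR² = (2/5)(4.03)(0.514)² = 0.42588 kg m²; centre at d = 0.0522 + 0.0522 + 0.514 = 0.6184 m, so the parallel axis theorem gives I = 0.42588 + (4.03)(0.6184)² = 1.967 kg m².
Solid disk: I_cm = (1/2)MR² = (1/2)(4.68)(0.316)² = 0.23366 kg m²; centre at d = 0.0522 + 0.0522 + 0.514 + 0.514 + 0.316 = 1.4484 m, so the parallel axis theorem gives I = 0.23366 + (4.68)(1.4484)² = 10.052 kg m².
Total I = 0.020752 + 0.055478 + 1.967 + 10.052 = 12.095 kg m².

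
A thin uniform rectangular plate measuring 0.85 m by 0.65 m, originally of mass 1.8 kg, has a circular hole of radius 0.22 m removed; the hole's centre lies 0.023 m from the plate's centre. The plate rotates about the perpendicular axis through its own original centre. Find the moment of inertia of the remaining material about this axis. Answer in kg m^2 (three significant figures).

Unpierced body about its centre: I₀ = (1/12)M(a²+b²) = (1/12)(1.8)[(0.85)² + (0.65)²] = 0.17175 kg m^2.
The removed disk has mass m = M·πr²/(ab) = (1.8)·π(0.22)²/(0.85·0.65) = 0.49538 kg (same uniform areal density).
Its moment of inertia about the rotation axis (parallel-axis theorem): I_hole = (1/2)mr² + md² = (1/2)(0.49538)(0.22)² + (0.49538)(0.023)² = 0.01225 kg m^2.
Treating the hole as negative mass, I = I₀ − I_hole = 0.17175 − 0.01225 = 0.1595 kg m^2.

0.159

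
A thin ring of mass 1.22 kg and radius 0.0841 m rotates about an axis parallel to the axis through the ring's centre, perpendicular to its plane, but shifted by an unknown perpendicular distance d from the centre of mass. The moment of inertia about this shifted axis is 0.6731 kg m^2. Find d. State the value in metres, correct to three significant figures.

0.738

About the centre-of-mass axis, I_cm = MR² = (1.22)(0.0841)² = 0.0086288 kg m^2.
Parallel axis theorem: I = I_cm + Md², so Md² = 0.6731 − 0.0086288 = 0.66447 kg m^2.
d = √(0.66447 / 1.22) = 0.738 m.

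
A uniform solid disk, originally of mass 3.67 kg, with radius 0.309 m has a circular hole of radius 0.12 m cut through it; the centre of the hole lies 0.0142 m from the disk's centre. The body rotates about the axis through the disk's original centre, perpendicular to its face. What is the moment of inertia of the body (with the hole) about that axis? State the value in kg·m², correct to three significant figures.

0.171

Unpierced body about its centre: I₀ = (1/2)MR² = (1/2)(3.67)(0.309)² = 0.17521 kg·m².
The removed disk has mass m = M·(r/R)² = (3.67)(0.12/0.309)² = 0.55349 kg (same uniform areal density).
Its moment of inertia about the rotation axis (parallel-axis theorem): I_hole = (1/2)mr² + md² = (1/2)(0.55349)(0.12)² + (0.55349)(0.0142)² = 0.0040968 kg·m².
Treating the hole as negative mass, I = I₀ − I_hole = 0.17521 − 0.0040968 = 0.17111 kg·m².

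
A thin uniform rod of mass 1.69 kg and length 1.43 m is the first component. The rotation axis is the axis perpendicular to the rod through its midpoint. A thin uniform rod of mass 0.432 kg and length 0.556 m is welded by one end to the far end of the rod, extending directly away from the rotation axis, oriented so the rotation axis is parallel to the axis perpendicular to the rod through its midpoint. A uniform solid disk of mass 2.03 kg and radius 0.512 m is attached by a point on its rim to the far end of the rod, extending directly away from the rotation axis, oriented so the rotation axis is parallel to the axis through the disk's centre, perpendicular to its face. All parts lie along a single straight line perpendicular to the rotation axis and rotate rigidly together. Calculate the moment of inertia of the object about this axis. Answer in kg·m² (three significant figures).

Thin rod: I_cm = (1/12)ML² = (1/12)(1.69)(1.43)² = 0.28799 kg·m²; axis through the centre, so I = 0.28799 kg·m².
Thin rod: I_cm = (1/12)ML² = (1/12)(0.432)(0.556)² = 0.011129 kg·m²; centre at d = 0.715 + 0.278 = 0.993 m, so I = I_cm + Md² gives I = 0.011129 + (0.432)(0.993)² = 0.4371 kg·m².
Solid disk: I_cm = (1/2)MR² = (1/2)(2.03)(0.512)² = 0.26608 kg·m²; centre at d = 0.715 + 0.278 + 0.278 + 0.512 = 1.783 m, so I = I_cm + Md² gives I = 0.26608 + (2.03)(1.783)² = 6.7196 kg·m².
Total I = 0.28799 + 0.4371 + 6.7196 = 7.4447 kg·m².

7.44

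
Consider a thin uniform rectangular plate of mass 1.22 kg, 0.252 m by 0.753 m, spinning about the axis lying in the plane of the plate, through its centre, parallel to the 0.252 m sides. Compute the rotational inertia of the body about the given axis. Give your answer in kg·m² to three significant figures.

I_cm = (1/12)Mb² = (1/12)(1.22)(0.753)² = 0.057646 kg·m²; axis through the centre, so I = 0.057646 kg·m².

0.0576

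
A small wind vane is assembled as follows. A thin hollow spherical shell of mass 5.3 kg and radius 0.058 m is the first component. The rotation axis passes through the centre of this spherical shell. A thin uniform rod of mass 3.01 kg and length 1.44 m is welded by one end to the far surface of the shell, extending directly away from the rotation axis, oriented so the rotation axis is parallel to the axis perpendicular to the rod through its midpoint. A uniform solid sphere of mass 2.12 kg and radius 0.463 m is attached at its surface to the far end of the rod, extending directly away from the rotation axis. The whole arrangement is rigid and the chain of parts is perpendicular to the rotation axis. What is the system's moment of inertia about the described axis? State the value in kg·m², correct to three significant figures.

10.7

Spherical shell: I_cm = (2/3)MR² = (2/3)(5.3)(0.058)² = 0.011886 kg·m²; axis through the centre, so I = 0.011886 kg·m².
Thin rod: I_cm = (1/12)ML² = (1/12)(3.01)(1.44)² = 0.52013 kg·m²; centre at d = 0.058 + 0.72 = 0.778 m, so the parallel axis theorem gives I = 0.52013 + (3.01)(0.778)² = 2.342 kg·m².
Solid sphere: I_cm = (2/5)MR² = (2/5)(2.12)(0.463)² = 0.18178 kg·m²; centre at d = 0.058 + 0.72 + 0.72 + 0.463 = 1.961 m, so the parallel axis theorem gives I = 0.18178 + (2.12)(1.961)² = 8.3343 kg·m².
Total I = 0.011886 + 2.342 + 8.3343 = 10.688 kg·m².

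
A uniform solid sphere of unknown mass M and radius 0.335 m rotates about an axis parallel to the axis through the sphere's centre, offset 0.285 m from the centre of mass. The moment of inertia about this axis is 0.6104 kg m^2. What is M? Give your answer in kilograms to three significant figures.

I = I_cm + Md² = (2/5)MR² + Md² = M·[0.4·(0.335)² + (0.285)²] = M·0.12612.
So M = 0.6104 / 0.12612 = 4.84 kg.

4.84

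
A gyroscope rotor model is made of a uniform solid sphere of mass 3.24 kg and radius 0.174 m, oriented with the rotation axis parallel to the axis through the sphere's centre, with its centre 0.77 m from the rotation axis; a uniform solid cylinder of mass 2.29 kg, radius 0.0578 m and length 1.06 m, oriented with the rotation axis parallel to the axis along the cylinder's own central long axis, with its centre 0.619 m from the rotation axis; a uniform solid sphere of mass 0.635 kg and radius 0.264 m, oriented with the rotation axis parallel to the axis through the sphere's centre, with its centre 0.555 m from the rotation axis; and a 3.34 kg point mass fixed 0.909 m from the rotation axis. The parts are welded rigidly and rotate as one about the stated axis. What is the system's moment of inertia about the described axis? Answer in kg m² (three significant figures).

Solid sphere: I_cm = (2/5)MR² = (2/5)(3.24)(0.174)² = 0.039238 kg m²; centre at d = 0.77 m, so the parallel axis theorem gives I = 0.039238 + (3.24)(0.77)² = 1.9602 kg m².
Solid cylinder: I_cm = (1/2)MR² = (1/2)(2.29)(0.0578)² = 0.0038253 kg m²; centre at d = 0.619 m, so the parallel axis theorem gives I = 0.0038253 + (2.29)(0.619)² = 0.88126 kg m².
Solid sphere: I_cm = (2/5)MR² = (2/5)(0.635)(0.264)² = 0.017703 kg m²; centre at d = 0.555 m, so the parallel axis theorem gives I = 0.017703 + (0.635)(0.555)² = 0.2133 kg m².
Point mass: I_cm = 0; centre at d = 0.909 m, so the parallel axis theorem gives I = 0 + (3.34)(0.909)² = 2.7598 kg m².
Total I = 1.9602 + 0.88126 + 0.2133 + 2.7598 = 5.8146 kg m².

5.81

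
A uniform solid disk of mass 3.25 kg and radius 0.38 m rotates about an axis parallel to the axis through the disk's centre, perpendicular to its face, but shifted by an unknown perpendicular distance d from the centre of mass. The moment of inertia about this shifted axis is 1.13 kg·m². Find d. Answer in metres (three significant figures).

0.525

About the centre-of-mass axis, I_cm = (1/2)MR² = (1/2)(3.25)(0.38)² = 0.23465 kg·m².
Parallel axis theorem: I = I_cm + Md², so Md² = 1.13 − 0.23465 = 0.89535 kg·m².
d = √(0.89535 / 3.25) = 0.52487 m.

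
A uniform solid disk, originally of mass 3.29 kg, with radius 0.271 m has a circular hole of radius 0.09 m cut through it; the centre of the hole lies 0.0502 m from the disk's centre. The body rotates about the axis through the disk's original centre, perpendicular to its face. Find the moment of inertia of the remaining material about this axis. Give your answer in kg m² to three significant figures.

0.118

Unpierced body about its centre: I₀ = (1/2)MR² = (1/2)(3.29)(0.271)² = 0.12081 kg m².
The removed disk has mass m = M·(r/R)² = (3.29)(0.09/0.271)² = 0.36286 kg (same uniform areal density).
Its moment of inertia about the rotation axis (parallel-axis theorem): I_hole = (1/2)mr² + md² = (1/2)(0.36286)(0.09)² + (0.36286)(0.0502)² = 0.002384 kg m².
Treating the hole as negative mass, I = I₀ − I_hole = 0.12081 − 0.002384 = 0.11843 kg m².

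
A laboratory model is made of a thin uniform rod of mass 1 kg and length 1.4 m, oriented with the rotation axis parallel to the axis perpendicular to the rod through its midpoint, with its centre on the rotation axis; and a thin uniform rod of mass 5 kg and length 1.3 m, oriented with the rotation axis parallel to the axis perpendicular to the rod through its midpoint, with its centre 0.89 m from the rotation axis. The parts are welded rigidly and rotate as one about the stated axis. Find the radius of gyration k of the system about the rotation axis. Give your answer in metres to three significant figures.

Thin rod: I_cm = (1/12)ML² = (1/12)(1)(1.4)² = 0.16333 kg m^2; axis through the centre, so I = 0.16333 kg m^2.
Thin rod: I_cm = (1/12)ML² = (1/12)(5)(1.3)² = 0.70417 kg m^2; centre at d = 0.89 m, so the parallel axis theorem gives I = 0.70417 + (5)(0.89)² = 4.6647 kg m^2.
Total I = 4.828 kg m^2; total mass M = 6 kg.
k = √(I/M) = √(4.828/6) = 0.89703 m.

0.897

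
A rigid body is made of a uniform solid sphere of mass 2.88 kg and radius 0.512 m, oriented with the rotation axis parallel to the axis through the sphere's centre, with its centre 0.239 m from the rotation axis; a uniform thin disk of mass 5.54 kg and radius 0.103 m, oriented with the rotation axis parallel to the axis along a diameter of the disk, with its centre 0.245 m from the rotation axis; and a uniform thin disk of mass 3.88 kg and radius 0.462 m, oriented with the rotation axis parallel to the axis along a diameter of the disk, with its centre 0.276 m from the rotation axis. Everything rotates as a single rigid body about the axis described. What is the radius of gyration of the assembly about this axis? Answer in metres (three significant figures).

0.327

Solid sphere: I_cm = (2/5)MR² = (2/5)(2.88)(0.512)² = 0.30199 kg·m²; centre at d = 0.239 m, so I = I_cm + Md² gives I = 0.30199 + (2.88)(0.239)² = 0.4665 kg·m².
Thin disk: I_cm = (1/4)MR² = (1/4)(5.54)(0.103)² = 0.014693 kg·m²; centre at d = 0.245 m, so I = I_cm + Md² gives I = 0.014693 + (5.54)(0.245)² = 0.34723 kg·m².
Thin disk: I_cm = (1/4)MR² = (1/4)(3.88)(0.462)² = 0.20704 kg·m²; centre at d = 0.276 m, so I = I_cm + Md² gives I = 0.20704 + (3.88)(0.276)² = 0.5026 kg·m².
Total I = 1.3163 kg·m²; total mass M = 12.3 kg.
k = √(I/M) = √(1.3163/12.3) = 0.32714 m.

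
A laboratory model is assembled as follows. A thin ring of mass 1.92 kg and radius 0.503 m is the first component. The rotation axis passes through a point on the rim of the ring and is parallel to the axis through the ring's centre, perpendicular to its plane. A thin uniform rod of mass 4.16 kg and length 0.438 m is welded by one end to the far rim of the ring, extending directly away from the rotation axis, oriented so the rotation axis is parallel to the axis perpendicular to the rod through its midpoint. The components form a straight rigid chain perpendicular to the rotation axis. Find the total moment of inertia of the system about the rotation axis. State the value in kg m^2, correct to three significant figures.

7.28

Thin ring: I_cm = MR² = (1.92)(0.503)² = 0.48578 kg m^2; centre at d = 0.503 m, so I = I_cm + Md² gives I = 0.48578 + (1.92)(0.503)² = 0.97155 kg m^2.
Thin rod: I_cm = (1/12)ML² = (1/12)(4.16)(0.438)² = 0.066506 kg m^2; centre at d = 0.503 + 0.503 + 0.219 = 1.225 m, so I = I_cm + Md² gives I = 0.066506 + (4.16)(1.225)² = 6.3091 kg m^2.
Total I = 0.97155 + 6.3091 = 7.2807 kg m^2.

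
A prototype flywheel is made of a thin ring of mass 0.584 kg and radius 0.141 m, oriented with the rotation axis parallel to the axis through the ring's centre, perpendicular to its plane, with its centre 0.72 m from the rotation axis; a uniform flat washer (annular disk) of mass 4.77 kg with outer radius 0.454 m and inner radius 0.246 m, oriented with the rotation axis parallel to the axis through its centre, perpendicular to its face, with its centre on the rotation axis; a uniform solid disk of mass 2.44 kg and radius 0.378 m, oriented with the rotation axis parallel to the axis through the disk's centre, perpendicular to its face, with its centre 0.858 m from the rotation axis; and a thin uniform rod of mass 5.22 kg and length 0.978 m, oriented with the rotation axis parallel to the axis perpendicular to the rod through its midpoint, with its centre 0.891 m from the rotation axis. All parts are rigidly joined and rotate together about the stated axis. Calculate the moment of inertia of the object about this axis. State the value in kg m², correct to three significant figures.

7.48

Thin ring: I_cm = MR² = (0.584)(0.141)² = 0.011611 kg m²; centre at d = 0.72 m, so I = I_cm + Md² gives I = 0.011611 + (0.584)(0.72)² = 0.31436 kg m².
Annular disk: I_cm = (1/2)M(R²+r²) = (1/2)(4.77)[(0.454)² + (0.246)²] = 0.63592 kg m²; axis through the centre, so I = 0.63592 kg m².
Solid disk: I_cm = (1/2)MR² = (1/2)(2.44)(0.378)² = 0.17432 kg m²; centre at d = 0.858 m, so I = I_cm + Md² gives I = 0.17432 + (2.44)(0.858)² = 1.9706 kg m².
Thin rod: I_cm = (1/12)ML² = (1/12)(5.22)(0.978)² = 0.41607 kg m²; centre at d = 0.891 m, so I = I_cm + Md² gives I = 0.41607 + (5.22)(0.891)² = 4.5601 kg m².
Total I = 0.31436 + 0.63592 + 1.9706 + 4.5601 = 7.481 kg m².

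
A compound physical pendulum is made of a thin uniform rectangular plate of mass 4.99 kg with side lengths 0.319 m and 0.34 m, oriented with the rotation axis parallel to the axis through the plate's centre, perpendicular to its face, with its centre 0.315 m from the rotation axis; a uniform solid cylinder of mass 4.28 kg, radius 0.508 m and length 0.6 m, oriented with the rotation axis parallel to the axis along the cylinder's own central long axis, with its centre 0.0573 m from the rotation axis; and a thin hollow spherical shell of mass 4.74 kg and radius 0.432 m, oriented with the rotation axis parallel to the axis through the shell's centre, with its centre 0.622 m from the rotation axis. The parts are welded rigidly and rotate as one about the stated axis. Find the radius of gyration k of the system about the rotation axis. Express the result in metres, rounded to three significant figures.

Rectangular plate: I_cm = (1/12)M(a²+b²) = (1/12)(4.99)[(0.319)² + (0.34)²] = 0.090386 kg m²; centre at d = 0.315 m, so the parallel axis theorem gives I = 0.090386 + (4.99)(0.315)² = 0.58552 kg m².
Solid cylinder: I_cm = (1/2)MR² = (1/2)(4.28)(0.508)² = 0.55226 kg m²; centre at d = 0.0573 m, so the parallel axis theorem gives I = 0.55226 + (4.28)(0.0573)² = 0.56631 kg m².
Spherical shell: I_cm = (2/3)MR² = (2/3)(4.74)(0.432)² = 0.58973 kg m²; centre at d = 0.622 m, so the parallel axis theorem gives I = 0.58973 + (4.74)(0.622)² = 2.4236 kg m².
Total I = 3.5754 kg m²; total mass M = 14.01 kg.
k = √(I/M) = √(3.5754/14.01) = 0.50518 m.

0.505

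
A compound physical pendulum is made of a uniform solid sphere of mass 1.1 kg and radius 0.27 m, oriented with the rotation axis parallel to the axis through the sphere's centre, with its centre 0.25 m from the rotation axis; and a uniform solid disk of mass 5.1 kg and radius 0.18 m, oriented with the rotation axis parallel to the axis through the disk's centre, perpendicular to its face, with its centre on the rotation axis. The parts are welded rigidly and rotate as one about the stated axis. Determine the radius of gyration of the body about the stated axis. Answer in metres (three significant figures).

Solid sphere: I_cm = (2/5)MR² = (2/5)(1.1)(0.27)² = 0.032076 kg m^2; centre at d = 0.25 m, so the parallel axis theorem gives I = 0.032076 + (1.1)(0.25)² = 0.10083 kg m^2.
Solid disk: I_cm = (1/2)MR² = (1/2)(5.1)(0.18)² = 0.08262 kg m^2; axis through the centre, so I = 0.08262 kg m^2.
Total I = 0.18345 kg m^2; total mass M = 6.2 kg.
k = √(I/M) = √(0.18345/6.2) = 0.17201 m.

0.172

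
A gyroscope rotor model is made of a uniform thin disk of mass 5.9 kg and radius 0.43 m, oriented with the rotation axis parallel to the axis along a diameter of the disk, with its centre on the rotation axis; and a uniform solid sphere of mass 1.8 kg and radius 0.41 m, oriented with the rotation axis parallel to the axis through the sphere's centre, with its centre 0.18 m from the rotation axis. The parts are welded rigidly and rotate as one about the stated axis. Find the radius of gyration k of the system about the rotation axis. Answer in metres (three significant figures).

Thin disk: I_cm = (1/4)MR² = (1/4)(5.9)(0.43)² = 0.27273 kg m^2; axis through the centre, so I = 0.27273 kg m^2.
Solid sphere: I_cm = (2/5)MR² = (2/5)(1.8)(0.41)² = 0.12103 kg m^2; centre at d = 0.18 m, so the parallel axis theorem gives I = 0.12103 + (1.8)(0.18)² = 0.17935 kg m^2.
Total I = 0.45208 kg m^2; total mass M = 7.7 kg.
k = √(I/M) = √(0.45208/7.7) = 0.2423 m.

0.242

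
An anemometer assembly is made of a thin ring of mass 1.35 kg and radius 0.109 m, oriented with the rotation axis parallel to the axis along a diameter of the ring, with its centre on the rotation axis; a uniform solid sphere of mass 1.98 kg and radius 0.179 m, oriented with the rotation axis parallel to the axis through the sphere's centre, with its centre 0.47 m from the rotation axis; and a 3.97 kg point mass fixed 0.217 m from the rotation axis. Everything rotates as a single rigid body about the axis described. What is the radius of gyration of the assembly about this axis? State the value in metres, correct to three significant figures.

0.300

Thin ring: I_cm = (1/2)MR² = (1/2)(1.35)(0.109)² = 0.0080197 kg·m²; axis through the centre, so I = 0.0080197 kg·m².
Solid sphere: I_cm = (2/5)MR² = (2/5)(1.98)(0.179)² = 0.025376 kg·m²; centre at d = 0.47 m, so the parallel axis theorem gives I = 0.025376 + (1.98)(0.47)² = 0.46276 kg·m².
Point mass: I_cm = 0; centre at d = 0.217 m, so the parallel axis theorem gives I = 0 + (3.97)(0.217)² = 0.18694 kg·m².
Total I = 0.65772 kg·m²; total mass M = 7.3 kg.
k = √(I/M) = √(0.65772/7.3) = 0.30016 m.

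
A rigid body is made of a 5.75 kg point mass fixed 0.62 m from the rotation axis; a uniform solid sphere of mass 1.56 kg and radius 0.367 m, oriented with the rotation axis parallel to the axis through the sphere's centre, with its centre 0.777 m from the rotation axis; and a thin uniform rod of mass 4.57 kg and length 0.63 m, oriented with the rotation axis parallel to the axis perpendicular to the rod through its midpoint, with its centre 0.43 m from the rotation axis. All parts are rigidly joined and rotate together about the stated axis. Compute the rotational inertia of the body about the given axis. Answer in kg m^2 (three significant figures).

4.23

Point mass: I_cm = 0; centre at d = 0.62 m, so the parallel axis theorem gives I = 0 + (5.75)(0.62)² = 2.2103 kg m^2.
Solid sphere: I_cm = (2/5)MR² = (2/5)(1.56)(0.367)² = 0.084046 kg m^2; centre at d = 0.777 m, so the parallel axis theorem gives I = 0.084046 + (1.56)(0.777)² = 1.0259 kg m^2.
Thin rod: I_cm = (1/12)ML² = (1/12)(4.57)(0.63)² = 0.15115 kg m^2; centre at d = 0.43 m, so the parallel axis theorem gives I = 0.15115 + (4.57)(0.43)² = 0.99615 kg m^2.
Total I = 2.2103 + 1.0259 + 0.99615 = 4.2323 kg m^2.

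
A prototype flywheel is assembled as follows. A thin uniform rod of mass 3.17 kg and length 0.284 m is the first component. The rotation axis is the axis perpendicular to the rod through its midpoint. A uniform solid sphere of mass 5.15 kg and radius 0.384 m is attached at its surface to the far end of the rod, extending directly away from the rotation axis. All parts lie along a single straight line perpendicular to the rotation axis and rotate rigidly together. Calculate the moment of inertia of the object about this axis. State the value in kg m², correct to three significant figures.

1.75

Thin rod: I_cm = (1/12)ML² = (1/12)(3.17)(0.284)² = 0.021307 kg m²; axis through the centre, so I = 0.021307 kg m².
Solid sphere: I_cm = (2/5)MR² = (2/5)(5.15)(0.384)² = 0.30376 kg m²; centre at d = 0.142 + 0.384 = 0.526 m, so the parallel axis theorem gives I = 0.30376 + (5.15)(0.526)² = 1.7286 kg m².
Total I = 0.021307 + 1.7286 = 1.7499 kg m².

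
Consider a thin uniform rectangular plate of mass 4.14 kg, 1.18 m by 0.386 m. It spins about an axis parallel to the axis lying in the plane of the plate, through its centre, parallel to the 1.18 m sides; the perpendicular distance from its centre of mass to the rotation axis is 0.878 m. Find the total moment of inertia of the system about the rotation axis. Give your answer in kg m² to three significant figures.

I_cm = (1/12)Mb² = (1/12)(4.14)(0.386)² = 0.051404 kg m²; centre at d = 0.878 m, so the parallel axis theorem gives I = 0.051404 + (4.14)(0.878)² = 3.2429 kg m².

3.24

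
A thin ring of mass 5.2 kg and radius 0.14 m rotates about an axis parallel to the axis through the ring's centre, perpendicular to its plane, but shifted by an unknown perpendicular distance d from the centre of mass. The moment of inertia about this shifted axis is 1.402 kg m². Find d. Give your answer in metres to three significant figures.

0.500

About the centre-of-mass axis, I_cm = MR² = (5.2)(0.14)² = 0.10192 kg m².
Parallel axis theorem: I = I_cm + Md², so Md² = 1.402 − 0.10192 = 1.3001 kg m².
d = √(1.3001 / 5.2) = 0.50002 m.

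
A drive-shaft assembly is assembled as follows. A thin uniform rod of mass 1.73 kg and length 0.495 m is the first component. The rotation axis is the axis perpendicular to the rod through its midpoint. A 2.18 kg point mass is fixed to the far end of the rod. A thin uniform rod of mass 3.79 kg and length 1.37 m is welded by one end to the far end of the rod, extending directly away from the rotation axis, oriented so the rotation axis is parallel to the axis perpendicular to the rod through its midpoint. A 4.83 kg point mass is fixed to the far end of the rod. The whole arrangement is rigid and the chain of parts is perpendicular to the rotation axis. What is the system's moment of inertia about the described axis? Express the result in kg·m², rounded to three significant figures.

16.7

Thin rod: I_cm = (1/12)ML² = (1/12)(1.73)(0.495)² = 0.035324 kg·m²; axis through the centre, so I = 0.035324 kg·m².
Point mass: I_cm = 0; centre at d = 0.2475 m, so I = I_cm + Md² gives I = 0 + (2.18)(0.2475)² = 0.13354 kg·m².
Thin rod: I_cm = (1/12)ML² = (1/12)(3.79)(1.37)² = 0.59279 kg·m²; centre at d = 0.2475 + 0.685 = 0.9325 m, so I = I_cm + Md² gives I = 0.59279 + (3.79)(0.9325)² = 3.8884 kg·m².
Point mass: I_cm = 0; centre at d = 0.2475 + 0.685 + 0.685 = 1.6175 m, so I = I_cm + Md² gives I = 0 + (4.83)(1.6175)² = 12.637 kg·m².
Total I = 0.035324 + 0.13354 + 3.8884 + 12.637 = 16.694 kg·m².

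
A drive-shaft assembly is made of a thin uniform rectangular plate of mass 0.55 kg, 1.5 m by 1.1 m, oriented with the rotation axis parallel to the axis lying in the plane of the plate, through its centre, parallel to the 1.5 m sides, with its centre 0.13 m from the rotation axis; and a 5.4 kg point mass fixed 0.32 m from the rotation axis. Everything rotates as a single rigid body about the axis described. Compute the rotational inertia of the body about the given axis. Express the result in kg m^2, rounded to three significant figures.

0.618

Rectangular plate: I_cm = (1/12)Mb² = (1/12)(0.55)(1.1)² = 0.055458 kg m^2; centre at d = 0.13 m, so I = I_cm + Md² gives I = 0.055458 + (0.55)(0.13)² = 0.064753 kg m^2.
Point mass: I_cm = 0; centre at d = 0.32 m, so I = I_cm + Md² gives I = 0 + (5.4)(0.32)² = 0.55296 kg m^2.
Total I = 0.064753 + 0.55296 = 0.61771 kg m^2.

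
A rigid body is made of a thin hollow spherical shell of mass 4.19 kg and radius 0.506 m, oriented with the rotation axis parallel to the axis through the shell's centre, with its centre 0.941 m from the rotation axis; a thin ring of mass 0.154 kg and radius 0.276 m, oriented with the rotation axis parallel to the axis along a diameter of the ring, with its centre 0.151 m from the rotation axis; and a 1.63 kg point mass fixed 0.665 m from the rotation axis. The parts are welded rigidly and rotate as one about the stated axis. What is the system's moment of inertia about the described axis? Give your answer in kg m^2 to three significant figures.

Spherical shell: I_cm = (2/3)MR² = (2/3)(4.19)(0.506)² = 0.71519 kg m^2; centre at d = 0.941 m, so the parallel axis theorem gives I = 0.71519 + (4.19)(0.941)² = 4.4254 kg m^2.
Thin ring: I_cm = (1/2)MR² = (1/2)(0.154)(0.276)² = 0.0058656 kg m^2; centre at d = 0.151 m, so the parallel axis theorem gives I = 0.0058656 + (0.154)(0.151)² = 0.0093769 kg m^2.
Point mass: I_cm = 0; centre at d = 0.665 m, so the parallel axis theorem gives I = 0 + (1.63)(0.665)² = 0.72083 kg m^2.
Total I = 4.4254 + 0.0093769 + 0.72083 = 5.1556 kg m^2.

5.16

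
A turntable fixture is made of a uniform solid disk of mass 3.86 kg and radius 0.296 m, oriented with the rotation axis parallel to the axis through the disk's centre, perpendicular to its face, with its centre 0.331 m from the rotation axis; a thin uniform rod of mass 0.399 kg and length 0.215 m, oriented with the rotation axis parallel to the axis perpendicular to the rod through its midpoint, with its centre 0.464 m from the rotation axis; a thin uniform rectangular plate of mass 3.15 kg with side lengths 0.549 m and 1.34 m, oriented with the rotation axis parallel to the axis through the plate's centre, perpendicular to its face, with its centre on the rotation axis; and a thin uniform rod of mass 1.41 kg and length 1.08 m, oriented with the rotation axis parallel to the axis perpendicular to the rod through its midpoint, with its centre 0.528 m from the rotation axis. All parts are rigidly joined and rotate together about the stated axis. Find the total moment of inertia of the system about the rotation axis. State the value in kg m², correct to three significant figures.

1.76

Solid disk: I_cm = (1/2)MR² = (1/2)(3.86)(0.296)² = 0.1691 kg m²; centre at d = 0.331 m, so the parallel axis theorem gives I = 0.1691 + (3.86)(0.331)² = 0.592 kg m².
Thin rod: I_cm = (1/12)ML² = (1/12)(0.399)(0.215)² = 0.001537 kg m²; centre at d = 0.464 m, so the parallel axis theorem gives I = 0.001537 + (0.399)(0.464)² = 0.08744 kg m².
Rectangular plate: I_cm = (1/12)M(a²+b²) = (1/12)(3.15)[(0.549)² + (1.34)²] = 0.55046 kg m²; axis through the centre, so I = 0.55046 kg m².
Thin rod: I_cm = (1/12)ML² = (1/12)(1.41)(1.08)² = 0.13705 kg m²; centre at d = 0.528 m, so the parallel axis theorem gives I = 0.13705 + (1.41)(0.528)² = 0.53014 kg m².
Total I = 0.592 + 0.08744 + 0.55046 + 0.53014 = 1.76 kg m².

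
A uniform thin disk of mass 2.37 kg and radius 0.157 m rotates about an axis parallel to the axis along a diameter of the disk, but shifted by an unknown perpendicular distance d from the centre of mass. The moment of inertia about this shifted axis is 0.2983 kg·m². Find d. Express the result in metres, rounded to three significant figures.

0.346

About the centre-of-mass axis, I_cm = (1/4)MR² = (1/4)(2.37)(0.157)² = 0.014605 kg·m².
Parallel axis theorem: I = I_cm + Md², so Md² = 0.2983 − 0.014605 = 0.2837 kg·m².
d = √(0.2837 / 2.37) = 0.34598 m.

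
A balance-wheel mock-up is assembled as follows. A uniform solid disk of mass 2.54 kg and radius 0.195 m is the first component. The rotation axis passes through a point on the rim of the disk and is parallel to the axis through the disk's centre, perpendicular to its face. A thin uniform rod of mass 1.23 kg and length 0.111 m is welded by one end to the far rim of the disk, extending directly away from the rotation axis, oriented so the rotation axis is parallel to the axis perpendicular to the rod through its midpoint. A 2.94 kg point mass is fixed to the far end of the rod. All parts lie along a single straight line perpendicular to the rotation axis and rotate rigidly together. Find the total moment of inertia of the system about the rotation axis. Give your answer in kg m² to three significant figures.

Solid disk: I_cm = (1/2)MR² = (1/2)(2.54)(0.195)² = 0.048292 kg m²; centre at d = 0.195 m, so I = I_cm + Md² gives I = 0.048292 + (2.54)(0.195)² = 0.14488 kg m².
Thin rod: I_cm = (1/12)ML² = (1/12)(1.23)(0.111)² = 0.0012629 kg m²; centre at d = 0.195 + 0.195 + 0.0555 = 0.4455 m, so I = I_cm + Md² gives I = 0.0012629 + (1.23)(0.4455)² = 0.24538 kg m².
Point mass: I_cm = 0; centre at d = 0.195 + 0.195 + 0.0555 + 0.0555 = 0.501 m, so I = I_cm + Md² gives I = 0 + (2.94)(0.501)² = 0.73794 kg m².
Total I = 0.14488 + 0.24538 + 0.73794 = 1.1282 kg m².

1.13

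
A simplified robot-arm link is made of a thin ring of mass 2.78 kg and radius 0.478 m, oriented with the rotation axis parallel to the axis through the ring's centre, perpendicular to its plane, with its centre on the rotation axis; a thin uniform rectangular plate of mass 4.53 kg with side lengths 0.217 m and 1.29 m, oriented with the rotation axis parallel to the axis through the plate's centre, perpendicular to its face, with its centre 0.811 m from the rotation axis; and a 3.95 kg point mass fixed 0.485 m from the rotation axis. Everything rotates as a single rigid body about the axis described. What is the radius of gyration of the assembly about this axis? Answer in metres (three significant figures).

0.679

Thin ring: I_cm = MR² = (2.78)(0.478)² = 0.63519 kg·m²; axis through the centre, so I = 0.63519 kg·m².
Rectangular plate: I_cm = (1/12)M(a²+b²) = (1/12)(4.53)[(0.217)² + (1.29)²] = 0.64597 kg·m²; centre at d = 0.811 m, so I = I_cm + Md² gives I = 0.64597 + (4.53)(0.811)² = 3.6254 kg·m².
Point mass: I_cm = 0; centre at d = 0.485 m, so I = I_cm + Md² gives I = 0 + (3.95)(0.485)² = 0.92914 kg·m².
Total I = 5.1898 kg·m²; total mass M = 11.26 kg.
k = √(I/M) = √(5.1898/11.26) = 0.6789 m.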